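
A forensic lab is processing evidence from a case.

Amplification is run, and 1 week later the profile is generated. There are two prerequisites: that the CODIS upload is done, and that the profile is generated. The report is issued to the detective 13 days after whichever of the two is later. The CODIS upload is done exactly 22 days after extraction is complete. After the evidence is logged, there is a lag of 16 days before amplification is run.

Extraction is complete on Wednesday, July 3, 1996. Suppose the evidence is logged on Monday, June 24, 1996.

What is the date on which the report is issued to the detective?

Wednesday, August 7, 1996

Extraction is complete: Jul 3, 1996.
The CODIS upload is done: Jul 3, 1996 + 22 days = Jul 25, 1996.
The evidence is logged: Jun 24, 1996.
Amplification is run: Jun 24, 1996 + 16 days = Jul 10, 1996.
The profile is generated: Jul 10, 1996 + 1 week = Jul 17, 1996.
Both prerequisites met — the CODIS upload is done (Jul 25, 1996), the profile is generated (Jul 17, 1996); the later is Jul 25, 1996.
The report is issued to the detective: Jul 25, 1996 + 13 days = Aug 7, 1996.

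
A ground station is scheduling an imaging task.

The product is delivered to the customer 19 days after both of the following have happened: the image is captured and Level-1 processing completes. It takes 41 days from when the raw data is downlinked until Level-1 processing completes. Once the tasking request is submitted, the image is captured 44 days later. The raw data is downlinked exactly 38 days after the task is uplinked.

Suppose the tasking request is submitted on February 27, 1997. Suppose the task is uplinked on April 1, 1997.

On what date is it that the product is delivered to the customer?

The tasking request is submitted: Feb 27, 1997.
The image is captured: Feb 27, 1997 + 44 days = Apr 12, 1997.
The task is uplinked: Apr 1, 1997.
The raw data is downlinked: Apr 1, 1997 + 38 days = May 9, 1997.
Level-1 processing completes: May 9, 1997 + 41 days = Jun 19, 1997.
Both prerequisites met — the image is captured (Apr 12, 1997), Level-1 processing completes (Jun 19, 1997); the later is Jun 19, 1997.
The product is delivered to the customer: Jun 19, 1997 + 19 days = Jul 8, 1997.

July 8, 1997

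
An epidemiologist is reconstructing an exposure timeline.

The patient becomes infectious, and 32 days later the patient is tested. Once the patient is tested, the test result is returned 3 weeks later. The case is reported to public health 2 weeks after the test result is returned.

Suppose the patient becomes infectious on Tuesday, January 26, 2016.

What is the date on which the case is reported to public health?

The patient becomes infectious: Jan 26, 2016.
The patient is tested: Jan 26, 2016 + 32 days = Feb 27, 2016.
The test result is returned: Feb 27, 2016 + 3 weeks = Mar 19, 2016.
The case is reported to public health: Mar 19, 2016 + 2 weeks = Apr 2, 2016.

Saturday, April 2, 2016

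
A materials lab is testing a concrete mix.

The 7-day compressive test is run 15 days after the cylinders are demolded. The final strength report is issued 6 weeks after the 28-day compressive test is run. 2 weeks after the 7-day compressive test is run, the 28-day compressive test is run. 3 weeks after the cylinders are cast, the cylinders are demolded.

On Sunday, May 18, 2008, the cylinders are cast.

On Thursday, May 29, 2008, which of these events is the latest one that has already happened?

The cylinders are cast

The cylinders are cast: May 18, 2008.
The cylinders are demolded: May 18, 2008 + 3 weeks = Jun 8, 2008.
The 7-day compressive test is run: Jun 8, 2008 + 15 days = Jun 23, 2008.
The 28-day compressive test is run: Jun 23, 2008 + 2 weeks = Jul 7, 2008.
The final strength report is issued: Jul 7, 2008 + 6 weeks = Aug 18, 2008.
May 29, 2008 falls between when the cylinders are cast (May 18, 2008) and when the cylinders are demolded (Jun 8, 2008).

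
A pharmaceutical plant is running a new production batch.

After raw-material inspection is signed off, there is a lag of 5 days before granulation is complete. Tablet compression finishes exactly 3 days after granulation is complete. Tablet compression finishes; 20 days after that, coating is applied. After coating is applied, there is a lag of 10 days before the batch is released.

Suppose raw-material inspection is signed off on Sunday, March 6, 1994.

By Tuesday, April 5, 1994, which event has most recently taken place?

Coating is applied

Raw-material inspection is signed off: Mar 6, 1994.
Granulation is complete: Mar 6, 1994 + 5 days = Mar 11, 1994.
Tablet compression finishes: Mar 11, 1994 + 3 days = Mar 14, 1994.
Coating is applied: Mar 14, 1994 + 20 days = Apr 3, 1994.
The batch is released: Apr 3, 1994 + 10 days = Apr 13, 1994.
Apr 5, 1994 falls between when coating is applied (Apr 3, 1994) and when the batch is released (Apr 13, 1994).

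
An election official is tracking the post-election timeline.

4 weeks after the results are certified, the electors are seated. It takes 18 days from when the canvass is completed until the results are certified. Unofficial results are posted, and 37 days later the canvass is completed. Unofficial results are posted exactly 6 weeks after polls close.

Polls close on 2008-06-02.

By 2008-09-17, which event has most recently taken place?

Polls close: Jun 2, 2008.
Unofficial results are posted: Jun 2, 2008 + 6 weeks = Jul 14, 2008.
The canvass is completed: Jul 14, 2008 + 37 days = Aug 20, 2008.
The results are certified: Aug 20, 2008 + 18 days = Sep 7, 2008.
The electors are seated: Sep 7, 2008 + 4 weeks = Oct 5, 2008.
Sep 17, 2008 falls between when the results are certified (Sep 7, 2008) and when the electors are seated (Oct 5, 2008).

The results are certified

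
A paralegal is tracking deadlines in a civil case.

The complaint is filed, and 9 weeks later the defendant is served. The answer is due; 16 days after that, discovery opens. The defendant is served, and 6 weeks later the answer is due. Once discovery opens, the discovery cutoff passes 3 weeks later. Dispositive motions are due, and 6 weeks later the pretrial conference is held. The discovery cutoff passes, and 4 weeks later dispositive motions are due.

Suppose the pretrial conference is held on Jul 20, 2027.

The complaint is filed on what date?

Dec 20, 2026

The pretrial conference is held: Jul 20, 2027.
Dispositive motions are due: Jul 20, 2027 − 6 weeks = Jun 8, 2027.
The discovery cutoff passes: Jun 8, 2027 − 4 weeks = May 11, 2027.
Discovery opens: May 11, 2027 − 3 weeks = Apr 20, 2027.
The answer is due: Apr 20, 2027 − 16 days = Apr 4, 2027.
The defendant is served: Apr 4, 2027 − 6 weeks = Feb 21, 2027.
The complaint is filed: Feb 21, 2027 − 9 weeks = Dec 20, 2026.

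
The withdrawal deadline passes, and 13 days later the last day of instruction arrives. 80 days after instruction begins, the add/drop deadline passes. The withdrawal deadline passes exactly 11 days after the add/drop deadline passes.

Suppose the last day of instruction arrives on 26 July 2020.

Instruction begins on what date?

The last day of instruction arrives: Jul 26, 2020.
The withdrawal deadline passes: Jul 26, 2020 − 13 days = Jul 13, 2020.
The add/drop deadline passes: Jul 13, 2020 − 11 days = Jul 2, 2020.
Instruction begins: Jul 2, 2020 − 80 days = Apr 13, 2020.

13 April 2020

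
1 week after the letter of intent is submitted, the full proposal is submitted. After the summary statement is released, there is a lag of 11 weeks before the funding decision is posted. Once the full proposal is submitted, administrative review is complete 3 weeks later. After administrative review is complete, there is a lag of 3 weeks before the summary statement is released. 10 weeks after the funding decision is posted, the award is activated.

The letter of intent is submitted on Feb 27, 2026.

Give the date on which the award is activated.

Sep 11, 2026

The letter of intent is submitted: Feb 27, 2026.
The full proposal is submitted: Feb 27, 2026 + 1 week = Mar 6, 2026.
Administrative review is complete: Mar 6, 2026 + 3 weeks = Mar 27, 2026.
The summary statement is released: Mar 27, 2026 + 3 weeks = Apr 17, 2026.
The funding decision is posted: Apr 17, 2026 + 11 weeks = Jul 3, 2026.
The award is activated: Jul 3, 2026 + 10 weeks = Sep 11, 2026.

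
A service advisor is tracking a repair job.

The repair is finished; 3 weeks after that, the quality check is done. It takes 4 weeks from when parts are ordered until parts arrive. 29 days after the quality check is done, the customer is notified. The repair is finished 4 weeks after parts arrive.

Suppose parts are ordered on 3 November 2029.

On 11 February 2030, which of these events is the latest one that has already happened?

Parts are ordered: Nov 3, 2029.
Parts arrive: Nov 3, 2029 + 4 weeks = Dec 1, 2029.
The repair is finished: Dec 1, 2029 + 4 weeks = Dec 29, 2029.
The quality check is done: Dec 29, 2029 + 3 weeks = Jan 19, 2030.
The customer is notified: Jan 19, 2030 + 29 days = Feb 17, 2030.
Feb 11, 2030 falls between when the quality check is done (Jan 19, 2030) and when the customer is notified (Feb 17, 2030).

The quality check is done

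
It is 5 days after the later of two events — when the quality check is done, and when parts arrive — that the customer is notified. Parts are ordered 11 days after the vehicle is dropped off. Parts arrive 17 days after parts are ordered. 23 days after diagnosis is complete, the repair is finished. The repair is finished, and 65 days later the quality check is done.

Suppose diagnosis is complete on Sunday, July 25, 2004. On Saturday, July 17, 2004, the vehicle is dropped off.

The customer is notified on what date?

Diagnosis is complete: Jul 25, 2004.
The repair is finished: Jul 25, 2004 + 23 days = Aug 17, 2004.
The quality check is done: Aug 17, 2004 + 65 days = Oct 21, 2004.
The vehicle is dropped off: Jul 17, 2004.
Parts are ordered: Jul 17, 2004 + 11 days = Jul 28, 2004.
Parts arrive: Jul 28, 2004 + 17 days = Aug 14, 2004.
Both prerequisites met — the quality check is done (Oct 21, 2004), parts arrive (Aug 14, 2004); the later is Oct 21, 2004.
The customer is notified: Oct 21, 2004 + 5 days = Oct 26, 2004.

Tuesday, October 26, 2004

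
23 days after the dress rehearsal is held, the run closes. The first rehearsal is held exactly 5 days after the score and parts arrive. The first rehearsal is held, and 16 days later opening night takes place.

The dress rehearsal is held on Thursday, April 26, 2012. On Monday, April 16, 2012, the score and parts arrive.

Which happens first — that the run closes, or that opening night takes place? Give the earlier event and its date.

Opening night takes place — Monday, May 7, 2012

The dress rehearsal is held: Apr 26, 2012.
The run closes: Apr 26, 2012 + 23 days = May 19, 2012.
The score and parts arrive: Apr 16, 2012.
The first rehearsal is held: Apr 16, 2012 + 5 days = Apr 21, 2012.
Opening night takes place: Apr 21, 2012 + 16 days = May 7, 2012.
Comparing: the run closes on May 19, 2012 vs opening night takes place on May 7, 2012. Earlier: opening night takes place.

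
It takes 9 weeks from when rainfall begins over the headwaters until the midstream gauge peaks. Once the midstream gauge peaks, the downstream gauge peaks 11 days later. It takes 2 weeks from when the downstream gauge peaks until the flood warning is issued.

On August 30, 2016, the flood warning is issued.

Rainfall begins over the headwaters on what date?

June 3, 2016

The flood warning is issued: Aug 30, 2016.
The downstream gauge peaks: Aug 30, 2016 − 2 weeks = Aug 16, 2016.
The midstream gauge peaks: Aug 16, 2016 − 11 days = Aug 5, 2016.
Rainfall begins over the headwaters: Aug 5, 2016 − 9 weeks = Jun 3, 2016.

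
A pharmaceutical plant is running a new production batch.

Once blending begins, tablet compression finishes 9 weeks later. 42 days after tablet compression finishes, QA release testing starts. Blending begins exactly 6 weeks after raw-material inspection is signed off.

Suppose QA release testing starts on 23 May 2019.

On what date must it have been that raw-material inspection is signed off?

QA release testing starts: May 23, 2019.
Tablet compression finishes: May 23, 2019 − 42 days = Apr 11, 2019.
Blending begins: Apr 11, 2019 − 9 weeks = Feb 7, 2019.
Raw-material inspection is signed off: Feb 7, 2019 − 6 weeks = Dec 27, 2018.

27 December 2018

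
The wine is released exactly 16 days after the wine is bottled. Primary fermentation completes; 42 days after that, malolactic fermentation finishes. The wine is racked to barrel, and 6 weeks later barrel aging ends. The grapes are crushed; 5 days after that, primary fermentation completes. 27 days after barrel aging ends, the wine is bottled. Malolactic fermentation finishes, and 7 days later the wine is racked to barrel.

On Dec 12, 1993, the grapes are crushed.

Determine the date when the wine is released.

The grapes are crushed: Dec 12, 1993.
Primary fermentation completes: Dec 12, 1993 + 5 days = Dec 17, 1993.
Malolactic fermentation finishes: Dec 17, 1993 + 42 days = Jan 28, 1994.
The wine is racked to barrel: Jan 28, 1994 + 7 days = Feb 4, 1994.
Barrel aging ends: Feb 4, 1994 + 6 weeks = Mar 18, 1994.
The wine is bottled: Mar 18, 1994 + 27 days = Apr 14, 1994.
The wine is released: Apr 14, 1994 + 16 days = Apr 30, 1994.

Apr 30, 1994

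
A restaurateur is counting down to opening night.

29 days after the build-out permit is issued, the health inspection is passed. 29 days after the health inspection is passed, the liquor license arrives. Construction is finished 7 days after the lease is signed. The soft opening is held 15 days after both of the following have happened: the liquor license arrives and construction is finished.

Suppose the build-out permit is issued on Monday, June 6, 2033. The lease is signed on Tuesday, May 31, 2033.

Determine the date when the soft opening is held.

Thursday, August 18, 2033

The build-out permit is issued: Jun 6, 2033.
The health inspection is passed: Jun 6, 2033 + 29 days = Jul 5, 2033.
The liquor license arrives: Jul 5, 2033 + 29 days = Aug 3, 2033.
The lease is signed: May 31, 2033.
Construction is finished: May 31, 2033 + 7 days = Jun 7, 2033.
Both prerequisites met — the liquor license arrives (Aug 3, 2033), construction is finished (Jun 7, 2033); the later is Aug 3, 2033.
The soft opening is held: Aug 3, 2033 + 15 days = Aug 18, 2033.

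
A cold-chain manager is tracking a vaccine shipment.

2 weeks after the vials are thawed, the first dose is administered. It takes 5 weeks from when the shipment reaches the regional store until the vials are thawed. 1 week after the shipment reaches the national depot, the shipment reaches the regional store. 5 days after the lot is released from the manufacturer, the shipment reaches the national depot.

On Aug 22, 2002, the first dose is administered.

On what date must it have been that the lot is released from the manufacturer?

The first dose is administered: Aug 22, 2002.
The vials are thawed: Aug 22, 2002 − 2 weeks = Aug 8, 2002.
The shipment reaches the regional store: Aug 8, 2002 − 5 weeks = Jul 4, 2002.
The shipment reaches the national depot: Jul 4, 2002 − 1 week = Jun 27, 2002.
The lot is released from the manufacturer: Jun 27, 2002 − 5 days = Jun 22, 2002.

Jun 22, 2002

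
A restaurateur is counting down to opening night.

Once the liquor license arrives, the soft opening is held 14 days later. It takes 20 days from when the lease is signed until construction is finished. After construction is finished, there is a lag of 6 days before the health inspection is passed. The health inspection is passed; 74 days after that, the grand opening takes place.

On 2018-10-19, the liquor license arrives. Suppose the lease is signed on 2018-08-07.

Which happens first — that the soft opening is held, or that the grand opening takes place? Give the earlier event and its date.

The soft opening is held — 2018-11-02

The liquor license arrives: Oct 19, 2018.
The soft opening is held: Oct 19, 2018 + 14 days = Nov 2, 2018.
The lease is signed: Aug 7, 2018.
Construction is finished: Aug 7, 2018 + 20 days = Aug 27, 2018.
The health inspection is passed: Aug 27, 2018 + 6 days = Sep 2, 2018.
The grand opening takes place: Sep 2, 2018 + 74 days = Nov 15, 2018.
Comparing: the soft opening is held on Nov 2, 2018 vs the grand opening takes place on Nov 15, 2018. Earlier: the soft opening is held.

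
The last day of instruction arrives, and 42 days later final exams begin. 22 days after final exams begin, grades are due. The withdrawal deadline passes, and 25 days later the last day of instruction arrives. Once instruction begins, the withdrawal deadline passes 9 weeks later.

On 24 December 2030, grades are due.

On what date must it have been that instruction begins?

Grades are due: Dec 24, 2030.
Final exams begin: Dec 24, 2030 − 22 days = Dec 2, 2030.
The last day of instruction arrives: Dec 2, 2030 − 42 days = Oct 21, 2030.
The withdrawal deadline passes: Oct 21, 2030 − 25 days = Sep 26, 2030.
Instruction begins: Sep 26, 2030 − 9 weeks = Jul 25, 2030.

25 July 2030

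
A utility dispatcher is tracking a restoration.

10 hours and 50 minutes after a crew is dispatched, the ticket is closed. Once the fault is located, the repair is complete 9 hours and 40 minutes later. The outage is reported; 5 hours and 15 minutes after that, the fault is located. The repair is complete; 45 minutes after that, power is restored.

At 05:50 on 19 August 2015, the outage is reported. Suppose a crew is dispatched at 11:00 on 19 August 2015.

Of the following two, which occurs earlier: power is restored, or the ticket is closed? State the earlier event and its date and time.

The outage is reported: 05:50 Aug 19, 2015.
The fault is located: 05:50 Aug 19, 2015 + 5h15m = 11:05 Aug 19, 2015.
The repair is complete: 11:05 Aug 19, 2015 + 9h40m = 20:45 Aug 19, 2015.
Power is restored: 20:45 Aug 19, 2015 + 45m = 21:30 Aug 19, 2015.
A crew is dispatched: 11:00 Aug 19, 2015.
The ticket is closed: 11:00 Aug 19, 2015 + 10h50m = 21:50 Aug 19, 2015.
Comparing: power is restored at 21:30 Aug 19, 2015 vs the ticket is closed at 21:50 Aug 19, 2015. Earlier: power is restored.

Power is restored — 21:30 on 19 August 2015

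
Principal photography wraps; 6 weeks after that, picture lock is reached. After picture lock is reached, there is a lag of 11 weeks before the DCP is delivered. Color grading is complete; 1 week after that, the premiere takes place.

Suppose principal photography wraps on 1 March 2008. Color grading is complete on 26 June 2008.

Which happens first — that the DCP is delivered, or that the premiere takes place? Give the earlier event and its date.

Principal photography wraps: Mar 1, 2008.
Picture lock is reached: Mar 1, 2008 + 6 weeks = Apr 12, 2008.
The DCP is delivered: Apr 12, 2008 + 11 weeks = Jun 28, 2008.
Color grading is complete: Jun 26, 2008.
The premiere takes place: Jun 26, 2008 + 1 week = Jul 3, 2008.
Comparing: the DCP is delivered on Jun 28, 2008 vs the premiere takes place on Jul 3, 2008. Earlier: the DCP is delivered.

The DCP is delivered — 28 June 2008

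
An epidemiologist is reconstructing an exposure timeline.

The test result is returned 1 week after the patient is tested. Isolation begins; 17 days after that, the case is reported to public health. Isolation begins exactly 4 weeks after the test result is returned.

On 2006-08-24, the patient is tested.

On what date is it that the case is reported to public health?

2006-10-15

The patient is tested: Aug 24, 2006.
The test result is returned: Aug 24, 2006 + 1 week = Aug 31, 2006.
Isolation begins: Aug 31, 2006 + 4 weeks = Sep 28, 2006.
The case is reported to public health: Sep 28, 2006 + 17 days = Oct 15, 2006.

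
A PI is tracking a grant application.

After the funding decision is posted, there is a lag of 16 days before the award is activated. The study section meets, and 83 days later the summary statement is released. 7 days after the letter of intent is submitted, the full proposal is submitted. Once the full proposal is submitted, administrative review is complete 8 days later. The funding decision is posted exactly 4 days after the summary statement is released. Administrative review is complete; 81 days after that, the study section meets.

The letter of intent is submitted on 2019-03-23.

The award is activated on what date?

The letter of intent is submitted: Mar 23, 2019.
The full proposal is submitted: Mar 23, 2019 + 7 days = Mar 30, 2019.
Administrative review is complete: Mar 30, 2019 + 8 days = Apr 7, 2019.
The study section meets: Apr 7, 2019 + 81 days = Jun 27, 2019.
The summary statement is released: Jun 27, 2019 + 83 days = Sep 18, 2019.
The funding decision is posted: Sep 18, 2019 + 4 days = Sep 22, 2019.
The award is activated: Sep 22, 2019 + 16 days = Oct 8, 2019.

2019-10-08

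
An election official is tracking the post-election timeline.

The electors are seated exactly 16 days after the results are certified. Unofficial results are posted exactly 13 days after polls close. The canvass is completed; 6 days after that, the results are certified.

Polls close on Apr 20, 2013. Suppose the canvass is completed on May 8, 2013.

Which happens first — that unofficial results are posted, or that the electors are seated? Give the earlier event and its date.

Unofficial results are posted — May 3, 2013

Polls close: Apr 20, 2013.
Unofficial results are posted: Apr 20, 2013 + 13 days = May 3, 2013.
The canvass is completed: May 8, 2013.
The results are certified: May 8, 2013 + 6 days = May 14, 2013.
The electors are seated: May 14, 2013 + 16 days = May 30, 2013.
Comparing: unofficial results are posted on May 3, 2013 vs the electors are seated on May 30, 2013. Earlier: unofficial results are posted.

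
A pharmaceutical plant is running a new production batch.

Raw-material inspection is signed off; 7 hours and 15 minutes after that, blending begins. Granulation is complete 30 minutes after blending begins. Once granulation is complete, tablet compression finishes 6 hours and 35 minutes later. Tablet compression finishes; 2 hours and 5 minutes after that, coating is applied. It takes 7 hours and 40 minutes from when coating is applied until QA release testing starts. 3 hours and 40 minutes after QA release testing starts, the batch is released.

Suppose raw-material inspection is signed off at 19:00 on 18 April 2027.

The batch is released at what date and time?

Raw-material inspection is signed off: 19:00 Apr 18, 2027.
Blending begins: 19:00 Apr 18, 2027 + 7h15m = 02:15 Apr 19, 2027.
Granulation is complete: 02:15 Apr 19, 2027 + 30m = 02:45 Apr 19, 2027.
Tablet compression finishes: 02:45 Apr 19, 2027 + 6h35m = 09:20 Apr 19, 2027.
Coating is applied: 09:20 Apr 19, 2027 + 2h05m = 11:25 Apr 19, 2027.
QA release testing starts: 11:25 Apr 19, 2027 + 7h40m = 19:05 Apr 19, 2027.
The batch is released: 19:05 Apr 19, 2027 + 3h40m = 22:45 Apr 19, 2027.

22:45 on 19 April 2027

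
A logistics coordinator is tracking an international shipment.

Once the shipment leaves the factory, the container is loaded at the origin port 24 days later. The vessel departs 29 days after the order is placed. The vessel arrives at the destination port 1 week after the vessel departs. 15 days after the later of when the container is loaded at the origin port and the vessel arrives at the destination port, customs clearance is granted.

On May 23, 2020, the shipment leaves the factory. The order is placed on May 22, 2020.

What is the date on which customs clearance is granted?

The shipment leaves the factory: May 23, 2020.
The container is loaded at the origin port: May 23, 2020 + 24 days = Jun 16, 2020.
The order is placed: May 22, 2020.
The vessel departs: May 22, 2020 + 29 days = Jun 20, 2020.
The vessel arrives at the destination port: Jun 20, 2020 + 1 week = Jun 27, 2020.
Both prerequisites met — the container is loaded at the origin port (Jun 16, 2020), the vessel arrives at the destination port (Jun 27, 2020); the later is Jun 27, 2020.
Customs clearance is granted: Jun 27, 2020 + 15 days = Jul 12, 2020.

July 12, 2020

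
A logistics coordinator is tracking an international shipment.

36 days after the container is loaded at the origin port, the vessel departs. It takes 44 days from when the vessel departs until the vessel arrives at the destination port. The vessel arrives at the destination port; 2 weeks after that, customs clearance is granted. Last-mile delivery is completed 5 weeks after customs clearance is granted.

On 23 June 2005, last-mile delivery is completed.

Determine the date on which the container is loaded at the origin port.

Last-mile delivery is completed: Jun 23, 2005.
Customs clearance is granted: Jun 23, 2005 − 5 weeks = May 19, 2005.
The vessel arrives at the destination port: May 19, 2005 − 2 weeks = May 5, 2005.
The vessel departs: May 5, 2005 − 44 days = Mar 22, 2005.
The container is loaded at the origin port: Mar 22, 2005 − 36 days = Feb 14, 2005.

14 February 2005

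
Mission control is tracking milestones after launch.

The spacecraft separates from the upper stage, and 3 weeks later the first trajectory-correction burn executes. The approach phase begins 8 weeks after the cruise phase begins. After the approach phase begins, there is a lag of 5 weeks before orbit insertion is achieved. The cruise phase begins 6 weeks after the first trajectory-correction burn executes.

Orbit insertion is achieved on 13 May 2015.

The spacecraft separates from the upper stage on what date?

10 December 2014

Orbit insertion is achieved: May 13, 2015.
The approach phase begins: May 13, 2015 − 5 weeks = Apr 8, 2015.
The cruise phase begins: Apr 8, 2015 − 8 weeks = Feb 11, 2015.
The first trajectory-correction burn executes: Feb 11, 2015 − 6 weeks = Dec 31, 2014.
The spacecraft separates from the upper stage: Dec 31, 2014 − 3 weeks = Dec 10, 2014.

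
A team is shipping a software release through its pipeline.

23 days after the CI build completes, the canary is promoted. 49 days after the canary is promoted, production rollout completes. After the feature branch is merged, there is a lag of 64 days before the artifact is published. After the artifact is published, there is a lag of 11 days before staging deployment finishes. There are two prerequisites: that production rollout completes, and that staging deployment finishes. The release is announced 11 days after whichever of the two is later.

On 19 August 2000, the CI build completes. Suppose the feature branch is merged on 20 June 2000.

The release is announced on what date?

The CI build completes: Aug 19, 2000.
The canary is promoted: Aug 19, 2000 + 23 days = Sep 11, 2000.
Production rollout completes: Sep 11, 2000 + 49 days = Oct 30, 2000.
The feature branch is merged: Jun 20, 2000.
The artifact is published: Jun 20, 2000 + 64 days = Aug 23, 2000.
Staging deployment finishes: Aug 23, 2000 + 11 days = Sep 3, 2000.
Both prerequisites met — production rollout completes (Oct 30, 2000), staging deployment finishes (Sep 3, 2000); the later is Oct 30, 2000.
The release is announced: Oct 30, 2000 + 11 days = Nov 10, 2000.

10 November 2000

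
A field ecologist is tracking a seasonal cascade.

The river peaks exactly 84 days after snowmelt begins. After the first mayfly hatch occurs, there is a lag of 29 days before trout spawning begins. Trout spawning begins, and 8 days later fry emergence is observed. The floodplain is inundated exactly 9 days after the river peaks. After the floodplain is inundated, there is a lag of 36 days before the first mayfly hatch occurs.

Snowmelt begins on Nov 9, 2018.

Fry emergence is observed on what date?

Snowmelt begins: Nov 9, 2018.
The river peaks: Nov 9, 2018 + 84 days = Feb 1, 2019.
The floodplain is inundated: Feb 1, 2019 + 9 days = Feb 10, 2019.
The first mayfly hatch occurs: Feb 10, 2019 + 36 days = Mar 18, 2019.
Trout spawning begins: Mar 18, 2019 + 29 days = Apr 16, 2019.
Fry emergence is observed: Apr 16, 2019 + 8 days = Apr 24, 2019.

Apr 24, 2019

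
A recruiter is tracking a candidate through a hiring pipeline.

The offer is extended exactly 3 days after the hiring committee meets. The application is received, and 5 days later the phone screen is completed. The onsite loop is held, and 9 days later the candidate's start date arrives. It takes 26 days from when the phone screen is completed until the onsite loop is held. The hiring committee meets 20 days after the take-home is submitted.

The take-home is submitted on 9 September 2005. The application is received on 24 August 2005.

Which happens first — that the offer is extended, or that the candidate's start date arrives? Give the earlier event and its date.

The take-home is submitted: Sep 9, 2005.
The hiring committee meets: Sep 9, 2005 + 20 days = Sep 29, 2005.
The offer is extended: Sep 29, 2005 + 3 days = Oct 2, 2005.
The application is received: Aug 24, 2005.
The phone screen is completed: Aug 24, 2005 + 5 days = Aug 29, 2005.
The onsite loop is held: Aug 29, 2005 + 26 days = Sep 24, 2005.
The candidate's start date arrives: Sep 24, 2005 + 9 days = Oct 3, 2005.
Comparing: the offer is extended on Oct 2, 2005 vs the candidate's start date arrives on Oct 3, 2005. Earlier: the offer is extended.

The offer is extended — 2 October 2005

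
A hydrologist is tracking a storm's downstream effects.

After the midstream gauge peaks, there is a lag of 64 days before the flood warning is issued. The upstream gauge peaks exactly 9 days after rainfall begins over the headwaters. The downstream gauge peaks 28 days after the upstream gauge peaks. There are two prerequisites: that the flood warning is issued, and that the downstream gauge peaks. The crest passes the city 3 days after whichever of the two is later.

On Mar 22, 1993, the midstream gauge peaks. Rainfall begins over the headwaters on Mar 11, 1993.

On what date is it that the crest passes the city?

May 28, 1993

The midstream gauge peaks: Mar 22, 1993.
The flood warning is issued: Mar 22, 1993 + 64 days = May 25, 1993.
Rainfall begins over the headwaters: Mar 11, 1993.
The upstream gauge peaks: Mar 11, 1993 + 9 days = Mar 20, 1993.
The downstream gauge peaks: Mar 20, 1993 + 28 days = Apr 17, 1993.
Both prerequisites met — the flood warning is issued (May 25, 1993), the downstream gauge peaks (Apr 17, 1993); the later is May 25, 1993.
The crest passes the city: May 25, 1993 + 3 days = May 28, 1993.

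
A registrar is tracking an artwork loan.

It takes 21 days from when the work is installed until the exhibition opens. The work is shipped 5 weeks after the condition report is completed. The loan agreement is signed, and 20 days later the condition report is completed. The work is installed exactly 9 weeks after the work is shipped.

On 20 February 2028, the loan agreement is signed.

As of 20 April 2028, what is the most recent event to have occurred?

The work is shipped

The loan agreement is signed: Feb 20, 2028.
The condition report is completed: Feb 20, 2028 + 20 days = Mar 11, 2028.
The work is shipped: Mar 11, 2028 + 5 weeks = Apr 15, 2028.
The work is installed: Apr 15, 2028 + 9 weeks = Jun 17, 2028.
The exhibition opens: Jun 17, 2028 + 21 days = Jul 8, 2028.
Apr 20, 2028 falls between when the work is shipped (Apr 15, 2028) and when the work is installed (Jun 17, 2028).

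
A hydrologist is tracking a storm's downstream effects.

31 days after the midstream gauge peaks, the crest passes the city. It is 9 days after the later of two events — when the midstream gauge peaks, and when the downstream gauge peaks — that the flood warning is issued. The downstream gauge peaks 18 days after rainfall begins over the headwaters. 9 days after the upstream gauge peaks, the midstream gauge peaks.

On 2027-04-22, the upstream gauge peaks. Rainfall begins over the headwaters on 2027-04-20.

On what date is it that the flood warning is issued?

The upstream gauge peaks: Apr 22, 2027.
The midstream gauge peaks: Apr 22, 2027 + 9 days = May 1, 2027.
Rainfall begins over the headwaters: Apr 20, 2027.
The downstream gauge peaks: Apr 20, 2027 + 18 days = May 8, 2027.
Both prerequisites met — the midstream gauge peaks (May 1, 2027), the downstream gauge peaks (May 8, 2027); the later is May 8, 2027.
The flood warning is issued: May 8, 2027 + 9 days = May 17, 2027.

2027-05-17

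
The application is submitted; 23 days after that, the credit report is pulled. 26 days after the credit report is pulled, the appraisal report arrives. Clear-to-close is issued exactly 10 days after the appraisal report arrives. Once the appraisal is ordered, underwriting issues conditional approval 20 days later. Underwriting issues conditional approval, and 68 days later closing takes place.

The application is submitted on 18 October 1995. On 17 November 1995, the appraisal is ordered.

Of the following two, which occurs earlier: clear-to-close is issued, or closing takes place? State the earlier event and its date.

Clear-to-close is issued — 16 December 1995

The application is submitted: Oct 18, 1995.
The credit report is pulled: Oct 18, 1995 + 23 days = Nov 10, 1995.
The appraisal report arrives: Nov 10, 1995 + 26 days = Dec 6, 1995.
Clear-to-close is issued: Dec 6, 1995 + 10 days = Dec 16, 1995.
The appraisal is ordered: Nov 17, 1995.
Underwriting issues conditional approval: Nov 17, 1995 + 20 days = Dec 7, 1995.
Closing takes place: Dec 7, 1995 + 68 days = Feb 13, 1996.
Comparing: clear-to-close is issued on Dec 16, 1995 vs closing takes place on Feb 13, 1996. Earlier: clear-to-close is issued.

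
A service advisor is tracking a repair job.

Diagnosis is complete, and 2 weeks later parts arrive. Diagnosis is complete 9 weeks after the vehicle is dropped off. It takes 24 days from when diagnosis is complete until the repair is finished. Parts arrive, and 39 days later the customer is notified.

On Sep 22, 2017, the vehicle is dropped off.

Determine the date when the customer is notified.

Jan 16, 2018

The vehicle is dropped off: Sep 22, 2017.
Diagnosis is complete: Sep 22, 2017 + 9 weeks = Nov 24, 2017.
Parts arrive: Nov 24, 2017 + 2 weeks = Dec 8, 2017.
The customer is notified: Dec 8, 2017 + 39 days = Jan 16, 2018.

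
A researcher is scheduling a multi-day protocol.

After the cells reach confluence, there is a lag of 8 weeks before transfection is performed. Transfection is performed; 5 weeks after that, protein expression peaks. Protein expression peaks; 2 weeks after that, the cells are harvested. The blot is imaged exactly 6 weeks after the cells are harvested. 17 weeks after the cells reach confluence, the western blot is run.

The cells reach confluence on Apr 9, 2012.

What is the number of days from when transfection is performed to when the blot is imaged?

91 days

Causal path: transfection is performed → protein expression peaks → the cells are harvested → the blot is imaged.
Total delay along the path: 5 + 2 + 6 weeks = 13 weeks = 91 days.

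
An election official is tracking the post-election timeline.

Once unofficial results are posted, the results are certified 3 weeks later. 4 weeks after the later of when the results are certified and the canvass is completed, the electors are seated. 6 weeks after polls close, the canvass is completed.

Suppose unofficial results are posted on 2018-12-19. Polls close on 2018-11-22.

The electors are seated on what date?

Unofficial results are posted: Dec 19, 2018.
The results are certified: Dec 19, 2018 + 3 weeks = Jan 9, 2019.
Polls close: Nov 22, 2018.
The canvass is completed: Nov 22, 2018 + 6 weeks = Jan 3, 2019.
Both prerequisites met — the results are certified (Jan 9, 2019), the canvass is completed (Jan 3, 2019); the later is Jan 9, 2019.
The electors are seated: Jan 9, 2019 + 4 weeks = Feb 6, 2019.

2019-02-06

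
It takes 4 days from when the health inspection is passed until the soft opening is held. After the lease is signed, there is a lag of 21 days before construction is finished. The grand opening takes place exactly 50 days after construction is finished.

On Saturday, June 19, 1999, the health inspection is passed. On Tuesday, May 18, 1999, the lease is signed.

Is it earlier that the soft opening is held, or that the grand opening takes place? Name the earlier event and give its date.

The health inspection is passed: Jun 19, 1999.
The soft opening is held: Jun 19, 1999 + 4 days = Jun 23, 1999.
The lease is signed: May 18, 1999.
Construction is finished: May 18, 1999 + 21 days = Jun 8, 1999.
The grand opening takes place: Jun 8, 1999 + 50 days = Jul 28, 1999.
Comparing: the soft opening is held on Jun 23, 1999 vs the grand opening takes place on Jul 28, 1999. Earlier: the soft opening is held.

The soft opening is held — Wednesday, June 23, 1999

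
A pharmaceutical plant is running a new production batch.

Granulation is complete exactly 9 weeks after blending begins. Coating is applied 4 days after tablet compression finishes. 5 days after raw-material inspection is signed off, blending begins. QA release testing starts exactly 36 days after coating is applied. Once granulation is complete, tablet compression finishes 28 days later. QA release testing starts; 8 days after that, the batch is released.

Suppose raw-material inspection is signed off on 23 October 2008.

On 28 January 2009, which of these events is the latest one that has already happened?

Tablet compression finishes

Raw-material inspection is signed off: Oct 23, 2008.
Blending begins: Oct 23, 2008 + 5 days = Oct 28, 2008.
Granulation is complete: Oct 28, 2008 + 9 weeks = Dec 30, 2008.
Tablet compression finishes: Dec 30, 2008 + 28 days = Jan 27, 2009.
Coating is applied: Jan 27, 2009 + 4 days = Jan 31, 2009.
QA release testing starts: Jan 31, 2009 + 36 days = Mar 8, 2009.
The batch is released: Mar 8, 2009 + 8 days = Mar 16, 2009.
Jan 28, 2009 falls between when tablet compression finishes (Jan 27, 2009) and when coating is applied (Jan 31, 2009).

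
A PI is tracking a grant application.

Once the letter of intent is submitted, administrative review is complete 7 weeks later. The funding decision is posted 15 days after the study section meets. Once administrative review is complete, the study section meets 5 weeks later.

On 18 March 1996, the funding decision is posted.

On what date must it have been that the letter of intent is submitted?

10 December 1995

The funding decision is posted: Mar 18, 1996.
The study section meets: Mar 18, 1996 − 15 days = Mar 3, 1996.
Administrative review is complete: Mar 3, 1996 − 5 weeks = Jan 28, 1996.
The letter of intent is submitted: Jan 28, 1996 − 7 weeks = Dec 10, 1995.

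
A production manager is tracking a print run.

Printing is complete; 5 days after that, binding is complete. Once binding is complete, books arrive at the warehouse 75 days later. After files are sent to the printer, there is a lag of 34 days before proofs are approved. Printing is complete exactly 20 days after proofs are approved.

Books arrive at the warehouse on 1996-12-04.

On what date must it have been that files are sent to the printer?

Books arrive at the warehouse: Dec 4, 1996.
Binding is complete: Dec 4, 1996 − 75 days = Sep 20, 1996.
Printing is complete: Sep 20, 1996 − 5 days = Sep 15, 1996.
Proofs are approved: Sep 15, 1996 − 20 days = Aug 26, 1996.
Files are sent to the printer: Aug 26, 1996 − 34 days = Jul 23, 1996.

1996-07-23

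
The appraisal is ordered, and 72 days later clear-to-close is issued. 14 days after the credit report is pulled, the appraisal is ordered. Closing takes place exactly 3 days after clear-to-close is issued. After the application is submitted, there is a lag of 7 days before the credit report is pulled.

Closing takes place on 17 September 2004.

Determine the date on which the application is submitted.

Closing takes place: Sep 17, 2004.
Clear-to-close is issued: Sep 17, 2004 − 3 days = Sep 14, 2004.
The appraisal is ordered: Sep 14, 2004 − 72 days = Jul 4, 2004.
The credit report is pulled: Jul 4, 2004 − 14 days = Jun 20, 2004.
The application is submitted: Jun 20, 2004 − 7 days = Jun 13, 2004.

13 June 2004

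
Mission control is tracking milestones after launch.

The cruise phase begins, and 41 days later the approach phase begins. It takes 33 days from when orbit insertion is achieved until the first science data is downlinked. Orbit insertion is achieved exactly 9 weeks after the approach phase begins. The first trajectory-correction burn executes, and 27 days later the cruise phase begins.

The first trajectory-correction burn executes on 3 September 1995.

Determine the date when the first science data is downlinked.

14 February 1996

The first trajectory-correction burn executes: Sep 3, 1995.
The cruise phase begins: Sep 3, 1995 + 27 days = Sep 30, 1995.
The approach phase begins: Sep 30, 1995 + 41 days = Nov 10, 1995.
Orbit insertion is achieved: Nov 10, 1995 + 9 weeks = Jan 12, 1996.
The first science data is downlinked: Jan 12, 1996 + 33 days = Feb 14, 1996.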